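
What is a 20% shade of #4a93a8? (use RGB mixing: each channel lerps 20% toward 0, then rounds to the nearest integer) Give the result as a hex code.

#4a93a8 is rgb(74, 147, 168).
A 20% shade moves each channel 20% toward 0:
  R: 74 + 0.2×(0−74) = 74 − 14.8 = 59.2 → 59
  G: 147 + 0.2×(0−147) = 147 − 29.4 = 117.6 → 118
  B: 168 + 0.2×(0−168) = 168 − 33.6 = 134.4 → 134
rgb(59, 118, 134) = #3b7686.

#3b7686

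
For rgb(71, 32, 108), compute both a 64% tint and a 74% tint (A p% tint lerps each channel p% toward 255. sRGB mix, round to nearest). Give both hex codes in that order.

64% tint:
  R: 71 + 0.64×(255−71) = 71 + 117.76 = 188.76 → 189
  G: 32 + 142.72 = 174.72 → 175
  B: 108 + 0.64×(255−108) = 108 + 94.08 = 202.08 → 202
  → #BDAFCA
74% tint:
  R: 71 + 0.74×(255−71) = 71 + 136.16 = 207.16 → 207
  G: 32 + 165.02 = 197.02 → 197
  B: 108 + 0.74×(255−108) = 108 + 108.78 = 216.78 → 217
  → #CFC5D9

#BDAFCA, #CFC5D9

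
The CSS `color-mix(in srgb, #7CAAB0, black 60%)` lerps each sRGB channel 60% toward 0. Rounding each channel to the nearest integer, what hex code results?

#7CAAB0 is rgb(124, 170, 176).
Lerp each channel 60% toward 0:
  R: 124 − 74.4 = 49.6 → 50
  G: 170 + 0.6×(0−170) = 170 − 102 = 68 → 68
  B: 176 + 0.6×(0−176) = 176 − 105.6 = 70.4 → 70
rgb(50, 68, 70) = #324446.

#324446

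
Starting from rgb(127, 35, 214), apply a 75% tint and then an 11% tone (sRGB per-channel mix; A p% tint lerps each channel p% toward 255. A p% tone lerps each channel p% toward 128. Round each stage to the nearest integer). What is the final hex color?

Lerp each channel 75% toward 255:
  R: 127 + 0.75×(255−127) = 127 + 96 = 223 → 223
  G: 35 + 0.75×(255−35) = 35 + 165 = 200 → 200
  B: 214 + 30.75 = 244.75 → 245
After the tint: rgb(223, 200, 245) = #DFC8F5.
Per channel, c → c + 0.11(128 − c):
  R: 223 + 0.11×(128−223) = 223 − 10.45 = 212.55 → 213
  G: 200 + 0.11×(128−200) = 200 − 7.92 = 192.08 → 192
  B: 245 + 0.11×(128−245) = 245 − 12.87 = 232.13 → 232
rgb(213, 192, 232) = #D5C0E8.

#D5C0E8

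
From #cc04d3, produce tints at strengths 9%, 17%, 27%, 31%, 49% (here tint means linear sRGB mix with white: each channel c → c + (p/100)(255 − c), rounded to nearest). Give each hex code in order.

#d11bd7, #d52fda, #da48df, #dc52e1, #e57fe9

#cc04d3 is rgb(204, 4, 211).
9%: (204 + 4.59 = 208.59→209, 4 + 22.59 = 26.59→27, 211 + 3.96 = 214.96→215) → #d11bd7
17%: (204 + 8.67 = 212.67→213, 4 + 42.67 = 46.67→47, 211 + 7.48 = 218.48→218) → #d52fda
27%: (204 + 13.77 = 217.77→218, 4 + 67.77 = 71.77→72, 211 + 11.88 = 222.88→223) → #da48df
31%: (204 + 15.81 = 219.81→220, 4 + 77.81 = 81.81→82, 211 + 13.64 = 224.64→225) → #dc52e1
49%: (204 + 24.99 = 228.99→229, 4 + 122.99 = 126.99→127, 211 + 21.56 = 232.56→233) → #e57fe9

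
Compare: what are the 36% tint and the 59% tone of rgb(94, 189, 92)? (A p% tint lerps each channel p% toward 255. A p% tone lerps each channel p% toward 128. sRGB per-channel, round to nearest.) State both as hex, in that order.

#98d597, #729971

36% tint:
  R: 94 + 0.36×(255−94) = 94 + 57.96 = 151.96 → 152
  G: 189 + 23.76 = 212.76 → 213
  B: 92 + 58.68 = 150.68 → 151
  → #98d597
59% tone:
  R: 94 + 0.59×(128−94) = 94 + 20.06 = 114.06 → 114
  G: 189 − 35.99 = 153.01 → 153
  B: 92 + 0.59×(128−92) = 92 + 21.24 = 113.24 → 113
  → #729971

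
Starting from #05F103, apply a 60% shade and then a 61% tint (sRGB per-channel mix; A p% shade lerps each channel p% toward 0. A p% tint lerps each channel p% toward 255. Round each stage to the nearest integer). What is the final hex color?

#9CC19C

#05F103 is rgb(5, 241, 3).
Lerp each channel 60% toward 0:
  R: 5 + 0.6×(0−5) = 5 − 3 = 2 → 2
  G: 241 + 0.6×(0−241) = 241 − 144.6 = 96.4 → 96
  B: 3 − 1.8 = 1.2 → 1
After the shade: rgb(2, 96, 1) = #026001.
Per channel, c → c + 0.61(255 − c):
  R: 2 + 154.33 = 156.33 → 156
  G: 96 + 0.61×(255−96) = 96 + 96.99 = 192.99 → 193
  B: 1 + 154.94 = 155.94 → 156
rgb(156, 193, 156) = #9CC19C.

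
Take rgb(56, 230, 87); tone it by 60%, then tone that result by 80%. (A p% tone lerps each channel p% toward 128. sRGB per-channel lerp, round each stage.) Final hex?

A 60% tone moves each channel 60% toward 128:
  R: 56 + 0.6×(128−56) = 56 + 43.2 = 99.2 → 99
  G: 230 + 0.6×(128−230) = 230 − 61.2 = 168.8 → 169
  B: 87 + 24.6 = 111.6 → 112
After the tone: rgb(99, 169, 112) = #63A970.
An 80% tone moves each channel 80% toward 128:
  R: 99 + 23.2 = 122.2 → 122
  G: 169 + 0.8×(128−169) = 169 − 32.8 = 136.2 → 136
  B: 112 + 0.8×(128−112) = 112 + 12.8 = 124.8 → 125
rgb(122, 136, 125) = #7A887D.

#7A887D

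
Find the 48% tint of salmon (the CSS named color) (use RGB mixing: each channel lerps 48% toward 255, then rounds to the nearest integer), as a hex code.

#FCBDB6

CSS salmon is rgb(250, 128, 114).
Lerp each channel 48% toward 255:
  R: 250 + 0.48×(255−250) = 250 + 2.4 = 252.4 → 252
  G: 128 + 0.48×(255−128) = 128 + 60.96 = 188.96 → 189
  B: 114 + 0.48×(255−114) = 114 + 67.68 = 181.68 → 182
rgb(252, 189, 182) = #FCBDB6.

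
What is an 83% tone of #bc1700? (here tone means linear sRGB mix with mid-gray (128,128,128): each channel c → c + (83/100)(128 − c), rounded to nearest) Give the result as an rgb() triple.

rgb(138, 110, 106)

#bc1700 is rgb(188, 23, 0).
An 83% tone moves each channel 83% toward 128:
  R: 188 + 0.83×(128−188) = 188 − 49.8 = 138.2 → 138
  G: 23 + 0.83×(128−23) = 23 + 87.15 = 110.15 → 110
  B: 0 + 106.24 = 106.24 → 106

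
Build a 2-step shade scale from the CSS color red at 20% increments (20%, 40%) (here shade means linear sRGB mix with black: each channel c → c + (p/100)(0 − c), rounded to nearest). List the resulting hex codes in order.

#CC0000, #990000

CSS red is rgb(255, 0, 0).
20%: (255 − 51 = 204→204, 0→0, 0→0) → #CC0000
40%: (255 − 102 = 153→153, 0→0, 0→0) → #990000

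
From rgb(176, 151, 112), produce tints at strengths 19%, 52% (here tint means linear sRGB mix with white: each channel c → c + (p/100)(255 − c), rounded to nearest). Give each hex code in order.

19%: (176 + 15.01 = 191.01→191, 151 + 19.76 = 170.76→171, 112 + 27.17 = 139.17→139) → #BFAB8B
52%: (176 + 41.08 = 217.08→217, 151 + 54.08 = 205.08→205, 112 + 74.36 = 186.36→186) → #D9CDBA

#BFAB8B, #D9CDBA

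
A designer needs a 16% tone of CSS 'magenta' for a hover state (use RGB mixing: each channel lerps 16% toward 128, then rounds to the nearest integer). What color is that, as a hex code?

CSS magenta is rgb(255, 0, 255).
A 16% tone moves each channel 16% toward 128:
  R: 255 + 0.16×(128−255) = 255 − 20.32 = 234.68 → 235
  G: 0 + 20.48 = 20.48 → 20
  B: 255 + 0.16×(128−255) = 255 − 20.32 = 234.68 → 235
rgb(235, 20, 235) = #EB14EB.

#EB14EB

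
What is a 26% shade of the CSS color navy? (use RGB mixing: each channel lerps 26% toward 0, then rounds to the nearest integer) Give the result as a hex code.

#00005F

CSS navy is rgb(0, 0, 128).
Per channel, c → c + 0.26(0 − c):
  R: 0 + 0.26×(0−0) = 0 + 0 = 0 → 0
  G: 0 + 0 = 0 → 0
  B: 128 − 33.28 = 94.72 → 95
rgb(0, 0, 95) = #00005F.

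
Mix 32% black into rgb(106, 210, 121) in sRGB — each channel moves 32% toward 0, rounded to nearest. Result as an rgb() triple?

Lerp each channel 32% toward 0:
  R: 106 + 0.32×(0−106) = 106 − 33.92 = 72.08 → 72
  G: 210 + 0.32×(0−210) = 210 − 67.2 = 142.8 → 143
  B: 121 − 38.72 = 82.28 → 82

rgb(72, 143, 82)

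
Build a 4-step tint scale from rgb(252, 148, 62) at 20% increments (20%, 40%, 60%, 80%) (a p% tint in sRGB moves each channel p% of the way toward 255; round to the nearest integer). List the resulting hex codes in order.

20%: (252 + 0.6 = 252.6→253, 148 + 21.4 = 169.4→169, 62 + 38.6 = 100.6→101) → #fda965
40%: (252 + 1.2 = 253.2→253, 148 + 42.8 = 190.8→191, 62 + 77.2 = 139.2→139) → #fdbf8b
60%: (252 + 1.8 = 253.8→254, 148 + 64.2 = 212.2→212, 62 + 115.8 = 177.8→178) → #fed4b2
80%: (252 + 2.4 = 254.4→254, 148 + 85.6 = 233.6→234, 62 + 154.4 = 216.4→216) → #feead8

#fda965, #fdbf8b, #fed4b2, #feead8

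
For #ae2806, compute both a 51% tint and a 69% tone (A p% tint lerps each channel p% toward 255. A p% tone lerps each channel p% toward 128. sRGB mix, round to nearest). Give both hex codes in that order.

#d79685, #8e655a

#ae2806 is rgb(174, 40, 6).
51% tint:
  R: 174 + 41.31 = 215.31 → 215
  G: 40 + 109.65 = 149.65 → 150
  B: 6 + 126.99 = 132.99 → 133
  → #d79685
69% tone:
  R: 174 − 31.74 = 142.26 → 142
  G: 40 + 60.72 = 100.72 → 101
  B: 6 + 84.18 = 90.18 → 90
  → #8e655a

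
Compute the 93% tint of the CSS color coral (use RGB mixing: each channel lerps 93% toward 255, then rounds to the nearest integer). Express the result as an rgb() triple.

CSS coral is rgb(255, 127, 80).
A 93% tint moves each channel 93% toward 255:
  R: 255 + 0.93×(255−255) = 255 + 0 = 255 → 255
  G: 127 + 0.93×(255−127) = 127 + 119.04 = 246.04 → 246
  B: 80 + 0.93×(255−80) = 80 + 162.75 = 242.75 → 243

rgb(255, 246, 243)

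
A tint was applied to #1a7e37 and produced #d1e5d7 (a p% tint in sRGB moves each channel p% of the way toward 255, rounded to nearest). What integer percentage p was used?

80%

#1a7e37 is rgb(26, 126, 55); #d1e5d7 is rgb(209, 229, 215).
On the R channel (widest range): 209 ≈ 26 + (p/100)(255 − 26), so p ≈ 100×(209 − 26)/(255 − 26) = 18300/229 = 79.91.
p = 80 reproduces all three channels after rounding.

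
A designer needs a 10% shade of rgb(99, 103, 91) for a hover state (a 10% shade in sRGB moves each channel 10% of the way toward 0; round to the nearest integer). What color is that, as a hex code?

#595d52

A 10% shade moves each channel 10% toward 0:
  R: 99 + 0.1×(0−99) = 99 − 9.9 = 89.1 → 89
  G: 103 − 10.3 = 92.7 → 93
  B: 91 + 0.1×(0−91) = 91 − 9.1 = 81.9 → 82
rgb(89, 93, 82) = #595d52.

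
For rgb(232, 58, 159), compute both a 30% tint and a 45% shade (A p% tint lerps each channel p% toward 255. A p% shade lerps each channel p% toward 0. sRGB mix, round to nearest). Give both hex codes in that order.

30% tint:
  R: 232 + 6.9 = 238.9 → 239
  G: 58 + 59.1 = 117.1 → 117
  B: 159 + 28.8 = 187.8 → 188
  → #EF75BC
45% shade:
  R: 232 − 104.4 = 127.6 → 128
  G: 58 − 26.1 = 31.9 → 32
  B: 159 + 0.45×(0−159) = 159 − 71.55 = 87.45 → 87
  → #802057

#EF75BC, #802057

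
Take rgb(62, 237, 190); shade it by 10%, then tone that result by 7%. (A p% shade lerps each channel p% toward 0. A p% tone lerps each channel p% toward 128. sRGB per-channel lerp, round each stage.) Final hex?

Lerp each channel 10% toward 0:
  R: 62 + 0.1×(0−62) = 62 − 6.2 = 55.8 → 56
  G: 237 − 23.7 = 213.3 → 213
  B: 190 − 19 = 171 → 171
After the shade: rgb(56, 213, 171) = #38D5AB.
A 7% tone moves each channel 7% toward 128:
  R: 56 + 0.07×(128−56) = 56 + 5.04 = 61.04 → 61
  G: 213 + 0.07×(128−213) = 213 − 5.95 = 207.05 → 207
  B: 171 + 0.07×(128−171) = 171 − 3.01 = 167.99 → 168
rgb(61, 207, 168) = #3DCFA8.

#3DCFA8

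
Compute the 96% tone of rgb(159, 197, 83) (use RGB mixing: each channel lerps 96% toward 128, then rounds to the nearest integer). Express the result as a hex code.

#81837e

Lerp each channel 96% toward 128:
  R: 159 + 0.96×(128−159) = 159 − 29.76 = 129.24 → 129
  G: 197 + 0.96×(128−197) = 197 − 66.24 = 130.76 → 131
  B: 83 + 43.2 = 126.2 → 126
rgb(129, 131, 126) = #81837e.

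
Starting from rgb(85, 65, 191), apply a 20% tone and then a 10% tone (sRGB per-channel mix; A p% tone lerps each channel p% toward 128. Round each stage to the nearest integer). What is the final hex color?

A 20% tone moves each channel 20% toward 128:
  R: 85 + 0.2×(128−85) = 85 + 8.6 = 93.6 → 94
  G: 65 + 0.2×(128−65) = 65 + 12.6 = 77.6 → 78
  B: 191 − 12.6 = 178.4 → 178
After the tone: rgb(94, 78, 178) = #5e4eb2.
Lerp each channel 10% toward 128:
  R: 94 + 3.4 = 97.4 → 97
  G: 78 + 5 = 83 → 83
  B: 178 + 0.1×(128−178) = 178 − 5 = 173 → 173
rgb(97, 83, 173) = #6153ad.

#6153ad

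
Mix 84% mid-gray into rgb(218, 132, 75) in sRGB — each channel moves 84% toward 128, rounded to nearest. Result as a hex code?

#8e8178

Lerp each channel 84% toward 128:
  R: 218 + 0.84×(128−218) = 218 − 75.6 = 142.4 → 142
  G: 132 + 0.84×(128−132) = 132 − 3.36 = 128.64 → 129
  B: 75 + 44.52 = 119.52 → 120
rgb(142, 129, 120) = #8e8178.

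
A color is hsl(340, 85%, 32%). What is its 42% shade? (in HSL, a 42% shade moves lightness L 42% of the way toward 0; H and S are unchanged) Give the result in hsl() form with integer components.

L moves 42% from 32 toward 0: 32 − 13.44 = 18.56 → 19.
H and S are unchanged.

hsl(340, 85%, 19%)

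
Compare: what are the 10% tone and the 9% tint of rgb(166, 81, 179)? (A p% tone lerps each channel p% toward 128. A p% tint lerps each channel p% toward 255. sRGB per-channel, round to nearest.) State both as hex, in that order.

10% tone:
  R: 166 − 3.8 = 162.2 → 162
  G: 81 + 0.1×(128−81) = 81 + 4.7 = 85.7 → 86
  B: 179 + 0.1×(128−179) = 179 − 5.1 = 173.9 → 174
  → #A256AE
9% tint:
  R: 166 + 0.09×(255−166) = 166 + 8.01 = 174.01 → 174
  G: 81 + 0.09×(255−81) = 81 + 15.66 = 96.66 → 97
  B: 179 + 0.09×(255−179) = 179 + 6.84 = 185.84 → 186
  → #AE61BA

#A256AE, #AE61BA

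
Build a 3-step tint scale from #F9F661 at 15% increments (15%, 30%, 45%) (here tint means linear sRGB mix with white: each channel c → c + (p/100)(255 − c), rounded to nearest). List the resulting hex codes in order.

#F9F661 is rgb(249, 246, 97).
15%: (249 + 0.9 = 249.9→250, 246 + 1.35 = 247.35→247, 97 + 23.7 = 120.7→121) → #FAF779
30%: (249 + 1.8 = 250.8→251, 246 + 2.7 = 248.7→249, 97 + 47.4 = 144.4→144) → #FBF990
45%: (249 + 2.7 = 251.7→252, 246 + 4.05 = 250.05→250, 97 + 71.1 = 168.1→168) → #FCFAA8

#FAF779, #FBF990, #FCFAA8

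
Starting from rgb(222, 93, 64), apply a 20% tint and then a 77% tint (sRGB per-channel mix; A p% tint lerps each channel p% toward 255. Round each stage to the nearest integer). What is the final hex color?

#F9E1DC

A 20% tint moves each channel 20% toward 255:
  R: 222 + 6.6 = 228.6 → 229
  G: 93 + 32.4 = 125.4 → 125
  B: 64 + 38.2 = 102.2 → 102
After the tint: rgb(229, 125, 102) = #E57D66.
A 77% tint moves each channel 77% toward 255:
  R: 229 + 0.77×(255−229) = 229 + 20.02 = 249.02 → 249
  G: 125 + 0.77×(255−125) = 125 + 100.1 = 225.1 → 225
  B: 102 + 0.77×(255−102) = 102 + 117.81 = 219.81 → 220
rgb(249, 225, 220) = #F9E1DC.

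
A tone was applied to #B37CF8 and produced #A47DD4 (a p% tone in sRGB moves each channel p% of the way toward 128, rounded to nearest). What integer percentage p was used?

30%

#B37CF8 is rgb(179, 124, 248); #A47DD4 is rgb(164, 125, 212).
On the B channel (widest range): 212 ≈ 248 + (p/100)(128 − 248), so p ≈ 100×(212 − 248)/(128 − 248) = -3600/-120 = 30.00.
p = 30 reproduces all three channels after rounding.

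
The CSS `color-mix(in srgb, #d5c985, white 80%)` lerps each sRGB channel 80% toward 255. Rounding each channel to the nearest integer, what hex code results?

#d5c985 is rgb(213, 201, 133).
An 80% tint moves each channel 80% toward 255:
  R: 213 + 33.6 = 246.6 → 247
  G: 201 + 43.2 = 244.2 → 244
  B: 133 + 0.8×(255−133) = 133 + 97.6 = 230.6 → 231
rgb(247, 244, 231) = #f7f4e7.

#f7f4e7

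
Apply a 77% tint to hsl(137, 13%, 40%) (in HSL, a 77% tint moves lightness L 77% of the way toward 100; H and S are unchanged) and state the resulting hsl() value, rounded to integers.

hsl(137, 13%, 86%)

L moves 77% from 40 toward 100: 40 + 46.2 = 86.2 → 86.
H and S are unchanged.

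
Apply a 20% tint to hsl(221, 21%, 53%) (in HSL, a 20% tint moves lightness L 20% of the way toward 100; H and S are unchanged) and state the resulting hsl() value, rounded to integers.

hsl(221, 21%, 62%)

L moves 20% from 53 toward 100: 53 + 9.4 = 62.4 → 62.
H and S are unchanged.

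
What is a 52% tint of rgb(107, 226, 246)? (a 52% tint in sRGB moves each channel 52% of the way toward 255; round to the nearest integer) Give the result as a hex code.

Lerp each channel 52% toward 255:
  R: 107 + 76.96 = 183.96 → 184
  G: 226 + 0.52×(255−226) = 226 + 15.08 = 241.08 → 241
  B: 246 + 0.52×(255−246) = 246 + 4.68 = 250.68 → 251
rgb(184, 241, 251) = #b8f1fb.

#b8f1fb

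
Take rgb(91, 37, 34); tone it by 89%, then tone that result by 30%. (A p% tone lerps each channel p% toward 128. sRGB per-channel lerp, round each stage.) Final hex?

#7d7979

An 89% tone moves each channel 89% toward 128:
  R: 91 + 32.93 = 123.93 → 124
  G: 37 + 80.99 = 117.99 → 118
  B: 34 + 83.66 = 117.66 → 118
After the tone: rgb(124, 118, 118) = #7c7676.
Per channel, c → c + 0.3(128 − c):
  R: 124 + 0.3×(128−124) = 124 + 1.2 = 125.2 → 125
  G: 118 + 0.3×(128−118) = 118 + 3 = 121 → 121
  B: 118 + 3 = 121 → 121
rgb(125, 121, 121) = #7d7979.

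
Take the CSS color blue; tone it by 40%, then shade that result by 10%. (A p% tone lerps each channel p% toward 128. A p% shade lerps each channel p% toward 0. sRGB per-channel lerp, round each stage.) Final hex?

CSS blue is rgb(0, 0, 255).
Lerp each channel 40% toward 128:
  R: 0 + 0.4×(128−0) = 0 + 51.2 = 51.2 → 51
  G: 0 + 0.4×(128−0) = 0 + 51.2 = 51.2 → 51
  B: 255 + 0.4×(128−255) = 255 − 50.8 = 204.2 → 204
After the tone: rgb(51, 51, 204) = #3333cc.
Per channel, c → c + 0.1(0 − c):
  R: 51 − 5.1 = 45.9 → 46
  G: 51 + 0.1×(0−51) = 51 − 5.1 = 45.9 → 46
  B: 204 + 0.1×(0−204) = 204 − 20.4 = 183.6 → 184
rgb(46, 46, 184) = #2e2eb8.

#2e2eb8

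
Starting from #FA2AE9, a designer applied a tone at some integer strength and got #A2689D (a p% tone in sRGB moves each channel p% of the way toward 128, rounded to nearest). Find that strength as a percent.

#FA2AE9 is rgb(250, 42, 233); #A2689D is rgb(162, 104, 157).
On the R channel (widest range): 162 ≈ 250 + (p/100)(128 − 250), so p ≈ 100×(162 − 250)/(128 − 250) = -8800/-122 = 72.13.
p = 72 reproduces all three channels after rounding.

72%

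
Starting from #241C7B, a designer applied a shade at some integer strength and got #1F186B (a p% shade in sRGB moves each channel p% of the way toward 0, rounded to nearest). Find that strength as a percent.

13%

#241C7B is rgb(36, 28, 123); #1F186B is rgb(31, 24, 107).
On the B channel (widest range): 107 ≈ 123 + (p/100)(0 − 123), so p ≈ 100×(107 − 123)/(0 − 123) = -1600/-123 = 13.01.
p = 13 reproduces all three channels after rounding.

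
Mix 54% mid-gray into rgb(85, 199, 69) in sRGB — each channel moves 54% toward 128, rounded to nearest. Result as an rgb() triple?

A 54% tone moves each channel 54% toward 128:
  R: 85 + 0.54×(128−85) = 85 + 23.22 = 108.22 → 108
  G: 199 + 0.54×(128−199) = 199 − 38.34 = 160.66 → 161
  B: 69 + 31.86 = 100.86 → 101

rgb(108, 161, 101)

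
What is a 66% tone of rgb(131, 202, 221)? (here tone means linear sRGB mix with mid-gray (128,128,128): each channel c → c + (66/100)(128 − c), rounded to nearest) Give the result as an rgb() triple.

A 66% tone moves each channel 66% toward 128:
  R: 131 − 1.98 = 129.02 → 129
  G: 202 + 0.66×(128−202) = 202 − 48.84 = 153.16 → 153
  B: 221 + 0.66×(128−221) = 221 − 61.38 = 159.62 → 160

rgb(129, 153, 160)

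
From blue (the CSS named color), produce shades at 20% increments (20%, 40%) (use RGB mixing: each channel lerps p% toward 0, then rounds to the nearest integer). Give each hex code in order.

#0000CC, #000099

CSS blue is rgb(0, 0, 255).
20%: (0→0, 0→0, 255 − 51 = 204→204) → #0000CC
40%: (0→0, 0→0, 255 − 102 = 153→153) → #000099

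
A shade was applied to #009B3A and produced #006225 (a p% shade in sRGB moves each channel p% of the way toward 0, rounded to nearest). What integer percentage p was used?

#009B3A is rgb(0, 155, 58); #006225 is rgb(0, 98, 37).
On the G channel (widest range): 98 ≈ 155 + (p/100)(0 − 155), so p ≈ 100×(98 − 155)/(0 − 155) = -5700/-155 = 36.77.
p = 37 reproduces all three channels after rounding.

37%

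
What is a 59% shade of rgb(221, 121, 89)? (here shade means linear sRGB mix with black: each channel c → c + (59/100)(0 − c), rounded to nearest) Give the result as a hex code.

A 59% shade moves each channel 59% toward 0:
  R: 221 + 0.59×(0−221) = 221 − 130.39 = 90.61 → 91
  G: 121 + 0.59×(0−121) = 121 − 71.39 = 49.61 → 50
  B: 89 − 52.51 = 36.49 → 36
rgb(91, 50, 36) = #5B3224.

#5B3224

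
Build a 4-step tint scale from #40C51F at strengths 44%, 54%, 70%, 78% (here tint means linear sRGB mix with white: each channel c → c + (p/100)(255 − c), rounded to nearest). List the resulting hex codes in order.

#40C51F is rgb(64, 197, 31).
44%: (64 + 84.04 = 148.04→148, 197 + 25.52 = 222.52→223, 31 + 98.56 = 129.56→130) → #94DF82
54%: (64 + 103.14 = 167.14→167, 197 + 31.32 = 228.32→228, 31 + 120.96 = 151.96→152) → #A7E498
70%: (64 + 133.7 = 197.7→198, 197 + 40.6 = 237.6→238, 31 + 156.8 = 187.8→188) → #C6EEBC
78%: (64 + 148.98 = 212.98→213, 197 + 45.24 = 242.24→242, 31 + 174.72 = 205.72→206) → #D5F2CE

#94DF82, #A7E498, #C6EEBC, #D5F2CE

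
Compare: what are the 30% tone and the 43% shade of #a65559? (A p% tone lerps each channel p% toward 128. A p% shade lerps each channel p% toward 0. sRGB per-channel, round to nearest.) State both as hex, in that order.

#9b6265, #5f3033

#a65559 is rgb(166, 85, 89).
30% tone:
  R: 166 − 11.4 = 154.6 → 155
  G: 85 + 12.9 = 97.9 → 98
  B: 89 + 0.3×(128−89) = 89 + 11.7 = 100.7 → 101
  → #9b6265
43% shade:
  R: 166 − 71.38 = 94.62 → 95
  G: 85 + 0.43×(0−85) = 85 − 36.55 = 48.45 → 48
  B: 89 − 38.27 = 50.73 → 51
  → #5f3033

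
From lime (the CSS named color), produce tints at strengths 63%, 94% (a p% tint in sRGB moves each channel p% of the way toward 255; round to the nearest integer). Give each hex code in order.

CSS lime is rgb(0, 255, 0).
63%: (0 + 160.65 = 160.65→161, 255→255, 0 + 160.65 = 160.65→161) → #a1ffa1
94%: (0 + 239.7 = 239.7→240, 255→255, 0 + 239.7 = 239.7→240) → #f0fff0

#a1ffa1, #f0fff0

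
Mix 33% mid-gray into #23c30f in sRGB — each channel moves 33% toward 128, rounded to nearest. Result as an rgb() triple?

rgb(66, 173, 52)

#23c30f is rgb(35, 195, 15).
Per channel, c → c + 0.33(128 − c):
  R: 35 + 30.69 = 65.69 → 66
  G: 195 − 22.11 = 172.89 → 173
  B: 15 + 0.33×(128−15) = 15 + 37.29 = 52.29 → 52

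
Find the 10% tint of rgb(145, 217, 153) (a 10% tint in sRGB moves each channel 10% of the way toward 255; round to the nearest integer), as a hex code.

#9cdda3

Lerp each channel 10% toward 255:
  R: 145 + 0.1×(255−145) = 145 + 11 = 156 → 156
  G: 217 + 3.8 = 220.8 → 221
  B: 153 + 10.2 = 163.2 → 163
rgb(156, 221, 163) = #9cdda3.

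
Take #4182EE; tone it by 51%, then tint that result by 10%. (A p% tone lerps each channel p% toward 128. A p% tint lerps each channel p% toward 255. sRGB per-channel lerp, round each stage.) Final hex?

#4182EE is rgb(65, 130, 238).
Per channel, c → c + 0.51(128 − c):
  R: 65 + 0.51×(128−65) = 65 + 32.13 = 97.13 → 97
  G: 130 + 0.51×(128−130) = 130 − 1.02 = 128.98 → 129
  B: 238 + 0.51×(128−238) = 238 − 56.1 = 181.9 → 182
After the tone: rgb(97, 129, 182) = #6181B6.
Per channel, c → c + 0.1(255 − c):
  R: 97 + 0.1×(255−97) = 97 + 15.8 = 112.8 → 113
  G: 129 + 0.1×(255−129) = 129 + 12.6 = 141.6 → 142
  B: 182 + 0.1×(255−182) = 182 + 7.3 = 189.3 → 189
rgb(113, 142, 189) = #718EBD.

#718EBD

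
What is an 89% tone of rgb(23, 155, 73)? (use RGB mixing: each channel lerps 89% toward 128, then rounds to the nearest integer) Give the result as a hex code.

Per channel, c → c + 0.89(128 − c):
  R: 23 + 0.89×(128−23) = 23 + 93.45 = 116.45 → 116
  G: 155 − 24.03 = 130.97 → 131
  B: 73 + 0.89×(128−73) = 73 + 48.95 = 121.95 → 122
rgb(116, 131, 122) = #74837A.

#74837A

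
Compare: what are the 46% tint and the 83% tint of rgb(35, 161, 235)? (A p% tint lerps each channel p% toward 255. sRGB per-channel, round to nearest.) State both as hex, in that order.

#88CCF4, #DAEFFC

46% tint:
  R: 35 + 0.46×(255−35) = 35 + 101.2 = 136.2 → 136
  G: 161 + 43.24 = 204.24 → 204
  B: 235 + 0.46×(255−235) = 235 + 9.2 = 244.2 → 244
  → #88CCF4
83% tint:
  R: 35 + 0.83×(255−35) = 35 + 182.6 = 217.6 → 218
  G: 161 + 0.83×(255−161) = 161 + 78.02 = 239.02 → 239
  B: 235 + 16.6 = 251.6 → 252
  → #DAEFFC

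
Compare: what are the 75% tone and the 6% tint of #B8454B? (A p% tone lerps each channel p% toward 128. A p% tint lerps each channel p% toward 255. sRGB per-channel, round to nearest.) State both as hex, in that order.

#8E7173, #BC5056

#B8454B is rgb(184, 69, 75).
75% tone:
  R: 184 + 0.75×(128−184) = 184 − 42 = 142 → 142
  G: 69 + 0.75×(128−69) = 69 + 44.25 = 113.25 → 113
  B: 75 + 39.75 = 114.75 → 115
  → #8E7173
6% tint:
  R: 184 + 4.26 = 188.26 → 188
  G: 69 + 0.06×(255−69) = 69 + 11.16 = 80.16 → 80
  B: 75 + 0.06×(255−75) = 75 + 10.8 = 85.8 → 86
  → #BC5056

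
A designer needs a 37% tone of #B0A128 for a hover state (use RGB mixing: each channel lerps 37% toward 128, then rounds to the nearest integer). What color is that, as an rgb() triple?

rgb(158, 149, 73)

#B0A128 is rgb(176, 161, 40).
Per channel, c → c + 0.37(128 − c):
  R: 176 − 17.76 = 158.24 → 158
  G: 161 + 0.37×(128−161) = 161 − 12.21 = 148.79 → 149
  B: 40 + 32.56 = 72.56 → 73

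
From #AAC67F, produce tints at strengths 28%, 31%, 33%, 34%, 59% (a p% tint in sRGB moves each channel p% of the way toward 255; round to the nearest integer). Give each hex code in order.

#AAC67F is rgb(170, 198, 127).
28%: (170 + 23.8 = 193.8→194, 198 + 15.96 = 213.96→214, 127 + 35.84 = 162.84→163) → #C2D6A3
31%: (170 + 26.35 = 196.35→196, 198 + 17.67 = 215.67→216, 127 + 39.68 = 166.68→167) → #C4D8A7
33%: (170 + 28.05 = 198.05→198, 198 + 18.81 = 216.81→217, 127 + 42.24 = 169.24→169) → #C6D9A9
34%: (170 + 28.9 = 198.9→199, 198 + 19.38 = 217.38→217, 127 + 43.52 = 170.52→171) → #C7D9AB
59%: (170 + 50.15 = 220.15→220, 198 + 33.63 = 231.63→232, 127 + 75.52 = 202.52→203) → #DCE8CB

#C2D6A3, #C4D8A7, #C6D9A9, #C7D9AB, #DCE8CB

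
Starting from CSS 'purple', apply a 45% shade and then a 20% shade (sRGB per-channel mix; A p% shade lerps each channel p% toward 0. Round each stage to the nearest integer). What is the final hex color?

#380038

CSS purple is rgb(128, 0, 128).
Per channel, c → c + 0.45(0 − c):
  R: 128 − 57.6 = 70.4 → 70
  G: 0 + 0.45×(0−0) = 0 + 0 = 0 → 0
  B: 128 + 0.45×(0−128) = 128 − 57.6 = 70.4 → 70
After the shade: rgb(70, 0, 70) = #460046.
Lerp each channel 20% toward 0:
  R: 70 + 0.2×(0−70) = 70 − 14 = 56 → 56
  G: 0 + 0 = 0 → 0
  B: 70 + 0.2×(0−70) = 70 − 14 = 56 → 56
rgb(56, 0, 56) = #380038.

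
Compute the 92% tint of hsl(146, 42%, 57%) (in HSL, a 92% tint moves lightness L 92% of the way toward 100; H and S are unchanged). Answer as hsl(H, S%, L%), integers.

L moves 92% from 57 toward 100: 57 + 39.56 = 96.56 → 97.
H and S are unchanged.

hsl(146, 42%, 97%)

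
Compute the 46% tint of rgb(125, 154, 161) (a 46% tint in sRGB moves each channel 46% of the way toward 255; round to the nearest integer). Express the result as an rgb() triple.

rgb(185, 200, 204)

Per channel, c → c + 0.46(255 − c):
  R: 125 + 59.8 = 184.8 → 185
  G: 154 + 46.46 = 200.46 → 200
  B: 161 + 0.46×(255−161) = 161 + 43.24 = 204.24 → 204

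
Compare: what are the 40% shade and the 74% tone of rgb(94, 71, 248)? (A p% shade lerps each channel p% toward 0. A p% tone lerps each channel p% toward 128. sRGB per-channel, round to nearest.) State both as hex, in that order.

40% shade:
  R: 94 + 0.4×(0−94) = 94 − 37.6 = 56.4 → 56
  G: 71 + 0.4×(0−71) = 71 − 28.4 = 42.6 → 43
  B: 248 + 0.4×(0−248) = 248 − 99.2 = 148.8 → 149
  → #382B95
74% tone:
  R: 94 + 0.74×(128−94) = 94 + 25.16 = 119.16 → 119
  G: 71 + 0.74×(128−71) = 71 + 42.18 = 113.18 → 113
  B: 248 + 0.74×(128−248) = 248 − 88.8 = 159.2 → 159
  → #77719F

#382B95, #77719F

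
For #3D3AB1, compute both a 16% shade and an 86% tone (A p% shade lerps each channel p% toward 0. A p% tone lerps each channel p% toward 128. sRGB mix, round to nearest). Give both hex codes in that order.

#3D3AB1 is rgb(61, 58, 177).
16% shade:
  R: 61 + 0.16×(0−61) = 61 − 9.76 = 51.24 → 51
  G: 58 − 9.28 = 48.72 → 49
  B: 177 − 28.32 = 148.68 → 149
  → #333195
86% tone:
  R: 61 + 0.86×(128−61) = 61 + 57.62 = 118.62 → 119
  G: 58 + 0.86×(128−58) = 58 + 60.2 = 118.2 → 118
  B: 177 + 0.86×(128−177) = 177 − 42.14 = 134.86 → 135
  → #777687

#333195, #777687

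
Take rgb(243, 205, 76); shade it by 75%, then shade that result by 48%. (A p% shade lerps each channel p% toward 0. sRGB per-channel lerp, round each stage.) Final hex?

#201B0A

Lerp each channel 75% toward 0:
  R: 243 − 182.25 = 60.75 → 61
  G: 205 − 153.75 = 51.25 → 51
  B: 76 + 0.75×(0−76) = 76 − 57 = 19 → 19
After the shade: rgb(61, 51, 19) = #3D3313.
Per channel, c → c + 0.48(0 − c):
  R: 61 + 0.48×(0−61) = 61 − 29.28 = 31.72 → 32
  G: 51 − 24.48 = 26.52 → 27
  B: 19 − 9.12 = 9.88 → 10
rgb(32, 27, 10) = #201B0A.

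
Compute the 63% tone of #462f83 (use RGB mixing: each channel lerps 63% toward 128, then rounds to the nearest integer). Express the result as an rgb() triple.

rgb(107, 98, 129)

#462f83 is rgb(70, 47, 131).
A 63% tone moves each channel 63% toward 128:
  R: 70 + 0.63×(128−70) = 70 + 36.54 = 106.54 → 107
  G: 47 + 51.03 = 98.03 → 98
  B: 131 − 1.89 = 129.11 → 129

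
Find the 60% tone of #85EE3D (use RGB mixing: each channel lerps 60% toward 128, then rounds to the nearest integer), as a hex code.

#82AC65

#85EE3D is rgb(133, 238, 61).
Lerp each channel 60% toward 128:
  R: 133 − 3 = 130 → 130
  G: 238 − 66 = 172 → 172
  B: 61 + 0.6×(128−61) = 61 + 40.2 = 101.2 → 101
rgb(130, 172, 101) = #82AC65.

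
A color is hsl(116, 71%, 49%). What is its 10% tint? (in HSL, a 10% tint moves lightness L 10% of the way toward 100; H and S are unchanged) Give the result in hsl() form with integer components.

L moves 10% from 49 toward 100: 49 + 5.1 = 54.1 → 54.
H and S are unchanged.

hsl(116, 71%, 54%)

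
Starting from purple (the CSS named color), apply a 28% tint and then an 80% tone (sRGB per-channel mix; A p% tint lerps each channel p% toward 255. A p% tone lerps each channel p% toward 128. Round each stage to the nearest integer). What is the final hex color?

#877587

CSS purple is rgb(128, 0, 128).
A 28% tint moves each channel 28% toward 255:
  R: 128 + 0.28×(255−128) = 128 + 35.56 = 163.56 → 164
  G: 0 + 0.28×(255−0) = 0 + 71.4 = 71.4 → 71
  B: 128 + 0.28×(255−128) = 128 + 35.56 = 163.56 → 164
After the tint: rgb(164, 71, 164) = #a447a4.
An 80% tone moves each channel 80% toward 128:
  R: 164 − 28.8 = 135.2 → 135
  G: 71 + 45.6 = 116.6 → 117
  B: 164 − 28.8 = 135.2 → 135
rgb(135, 117, 135) = #877587.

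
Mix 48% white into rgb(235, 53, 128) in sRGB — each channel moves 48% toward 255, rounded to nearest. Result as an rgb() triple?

rgb(245, 150, 189)

Lerp each channel 48% toward 255:
  R: 235 + 0.48×(255−235) = 235 + 9.6 = 244.6 → 245
  G: 53 + 96.96 = 149.96 → 150
  B: 128 + 0.48×(255−128) = 128 + 60.96 = 188.96 → 189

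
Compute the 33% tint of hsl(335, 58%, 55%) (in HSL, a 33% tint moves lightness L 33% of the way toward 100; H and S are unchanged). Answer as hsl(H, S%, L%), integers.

L moves 33% from 55 toward 100: 55 + 14.85 = 69.85 → 70.
H and S are unchanged.

hsl(335, 58%, 70%)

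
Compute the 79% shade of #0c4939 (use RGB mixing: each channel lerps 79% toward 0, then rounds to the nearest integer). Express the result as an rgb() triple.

rgb(3, 15, 12)

#0c4939 is rgb(12, 73, 57).
Per channel, c → c + 0.79(0 − c):
  R: 12 − 9.48 = 2.52 → 3
  G: 73 + 0.79×(0−73) = 73 − 57.67 = 15.33 → 15
  B: 57 + 0.79×(0−57) = 57 − 45.03 = 11.97 → 12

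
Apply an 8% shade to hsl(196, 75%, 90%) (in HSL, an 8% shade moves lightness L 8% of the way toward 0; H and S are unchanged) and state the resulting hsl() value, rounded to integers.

hsl(196, 75%, 83%)

L moves 8% from 90 toward 0: 90 − 7.2 = 82.8 → 83.
H and S are unchanged.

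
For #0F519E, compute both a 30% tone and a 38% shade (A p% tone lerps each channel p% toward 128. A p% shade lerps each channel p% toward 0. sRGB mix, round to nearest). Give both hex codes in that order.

#315F95, #093262

#0F519E is rgb(15, 81, 158).
30% tone:
  R: 15 + 0.3×(128−15) = 15 + 33.9 = 48.9 → 49
  G: 81 + 0.3×(128−81) = 81 + 14.1 = 95.1 → 95
  B: 158 + 0.3×(128−158) = 158 − 9 = 149 → 149
  → #315F95
38% shade:
  R: 15 + 0.38×(0−15) = 15 − 5.7 = 9.3 → 9
  G: 81 + 0.38×(0−81) = 81 − 30.78 = 50.22 → 50
  B: 158 + 0.38×(0−158) = 158 − 60.04 = 97.96 → 98
  → #093262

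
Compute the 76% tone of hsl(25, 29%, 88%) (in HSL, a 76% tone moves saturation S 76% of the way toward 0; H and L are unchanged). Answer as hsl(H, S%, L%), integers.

S moves 76% from 29 toward 0: 29 − 22.04 = 6.96 → 7.
H and L are unchanged.

hsl(25, 7%, 88%)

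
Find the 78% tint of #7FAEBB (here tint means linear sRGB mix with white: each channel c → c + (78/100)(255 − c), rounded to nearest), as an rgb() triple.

#7FAEBB is rgb(127, 174, 187).
Lerp each channel 78% toward 255:
  R: 127 + 99.84 = 226.84 → 227
  G: 174 + 0.78×(255−174) = 174 + 63.18 = 237.18 → 237
  B: 187 + 0.78×(255−187) = 187 + 53.04 = 240.04 → 240

rgb(227, 237, 240)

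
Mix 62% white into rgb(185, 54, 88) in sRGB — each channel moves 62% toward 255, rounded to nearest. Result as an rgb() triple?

Lerp each channel 62% toward 255:
  R: 185 + 43.4 = 228.4 → 228
  G: 54 + 124.62 = 178.62 → 179
  B: 88 + 103.54 = 191.54 → 192

rgb(228, 179, 192)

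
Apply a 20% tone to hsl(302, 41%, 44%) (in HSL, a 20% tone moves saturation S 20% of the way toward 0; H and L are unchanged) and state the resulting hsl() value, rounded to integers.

S moves 20% from 41 toward 0: 41 − 8.2 = 32.8 → 33.
H and L are unchanged.

hsl(302, 33%, 44%)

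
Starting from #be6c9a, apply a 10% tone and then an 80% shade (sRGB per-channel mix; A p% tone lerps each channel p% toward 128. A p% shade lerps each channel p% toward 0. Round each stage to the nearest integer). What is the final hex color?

#be6c9a is rgb(190, 108, 154).
Per channel, c → c + 0.1(128 − c):
  R: 190 + 0.1×(128−190) = 190 − 6.2 = 183.8 → 184
  G: 108 + 0.1×(128−108) = 108 + 2 = 110 → 110
  B: 154 − 2.6 = 151.4 → 151
After the tone: rgb(184, 110, 151) = #b86e97.
An 80% shade moves each channel 80% toward 0:
  R: 184 − 147.2 = 36.8 → 37
  G: 110 + 0.8×(0−110) = 110 − 88 = 22 → 22
  B: 151 − 120.8 = 30.2 → 30
rgb(37, 22, 30) = #25161e.

#25161e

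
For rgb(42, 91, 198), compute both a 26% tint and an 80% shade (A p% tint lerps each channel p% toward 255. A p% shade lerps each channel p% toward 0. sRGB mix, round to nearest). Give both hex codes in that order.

26% tint:
  R: 42 + 0.26×(255−42) = 42 + 55.38 = 97.38 → 97
  G: 91 + 0.26×(255−91) = 91 + 42.64 = 133.64 → 134
  B: 198 + 0.26×(255−198) = 198 + 14.82 = 212.82 → 213
  → #6186D5
80% shade:
  R: 42 + 0.8×(0−42) = 42 − 33.6 = 8.4 → 8
  G: 91 + 0.8×(0−91) = 91 − 72.8 = 18.2 → 18
  B: 198 − 158.4 = 39.6 → 40
  → #081228

#6186D5, #081228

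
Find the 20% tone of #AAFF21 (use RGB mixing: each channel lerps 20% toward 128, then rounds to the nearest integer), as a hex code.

#AAFF21 is rgb(170, 255, 33).
Lerp each channel 20% toward 128:
  R: 170 + 0.2×(128−170) = 170 − 8.4 = 161.6 → 162
  G: 255 + 0.2×(128−255) = 255 − 25.4 = 229.6 → 230
  B: 33 + 0.2×(128−33) = 33 + 19 = 52 → 52
rgb(162, 230, 52) = #A2E634.

#A2E634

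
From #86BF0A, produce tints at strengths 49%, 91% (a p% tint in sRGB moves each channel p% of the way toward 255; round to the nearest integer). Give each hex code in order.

#C1DE82, #F4F9E9

#86BF0A is rgb(134, 191, 10).
49%: (134 + 59.29 = 193.29→193, 191 + 31.36 = 222.36→222, 10 + 120.05 = 130.05→130) → #C1DE82
91%: (134 + 110.11 = 244.11→244, 191 + 58.24 = 249.24→249, 10 + 222.95 = 232.95→233) → #F4F9E9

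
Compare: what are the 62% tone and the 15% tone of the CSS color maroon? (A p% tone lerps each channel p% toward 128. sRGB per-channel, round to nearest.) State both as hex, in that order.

#804f4f, #801313

CSS maroon is rgb(128, 0, 0).
62% tone:
  R: 128 + 0 = 128 → 128
  G: 0 + 79.36 = 79.36 → 79
  B: 0 + 79.36 = 79.36 → 79
  → #804f4f
15% tone:
  R: 128 + 0.15×(128−128) = 128 + 0 = 128 → 128
  G: 0 + 0.15×(128−0) = 0 + 19.2 = 19.2 → 19
  B: 0 + 19.2 = 19.2 → 19
  → #801313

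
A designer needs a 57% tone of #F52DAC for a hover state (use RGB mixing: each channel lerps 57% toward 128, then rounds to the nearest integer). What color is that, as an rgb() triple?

rgb(178, 92, 147)

#F52DAC is rgb(245, 45, 172).
A 57% tone moves each channel 57% toward 128:
  R: 245 − 66.69 = 178.31 → 178
  G: 45 + 47.31 = 92.31 → 92
  B: 172 + 0.57×(128−172) = 172 − 25.08 = 146.92 → 147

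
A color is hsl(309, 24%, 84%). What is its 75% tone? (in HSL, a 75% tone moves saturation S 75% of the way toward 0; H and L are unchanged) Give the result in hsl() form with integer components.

hsl(309, 6%, 84%)

S moves 75% from 24 toward 0: 24 − 18 = 6 → 6.
H and L are unchanged.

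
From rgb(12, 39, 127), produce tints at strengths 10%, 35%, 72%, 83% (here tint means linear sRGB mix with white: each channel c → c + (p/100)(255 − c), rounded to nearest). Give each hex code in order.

10%: (12 + 24.3 = 36.3→36, 39 + 21.6 = 60.6→61, 127 + 12.8 = 139.8→140) → #243D8C
35%: (12 + 85.05 = 97.05→97, 39 + 75.6 = 114.6→115, 127 + 44.8 = 171.8→172) → #6173AC
72%: (12 + 174.96 = 186.96→187, 39 + 155.52 = 194.52→195, 127 + 92.16 = 219.16→219) → #BBC3DB
83%: (12 + 201.69 = 213.69→214, 39 + 179.28 = 218.28→218, 127 + 106.24 = 233.24→233) → #D6DAE9

#243D8C, #6173AC, #BBC3DB, #D6DAE9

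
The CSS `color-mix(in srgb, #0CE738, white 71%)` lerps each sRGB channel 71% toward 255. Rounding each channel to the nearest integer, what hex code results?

#B9F8C5

#0CE738 is rgb(12, 231, 56).
Lerp each channel 71% toward 255:
  R: 12 + 172.53 = 184.53 → 185
  G: 231 + 0.71×(255−231) = 231 + 17.04 = 248.04 → 248
  B: 56 + 0.71×(255−56) = 56 + 141.29 = 197.29 → 197
rgb(185, 248, 197) = #B9F8C5.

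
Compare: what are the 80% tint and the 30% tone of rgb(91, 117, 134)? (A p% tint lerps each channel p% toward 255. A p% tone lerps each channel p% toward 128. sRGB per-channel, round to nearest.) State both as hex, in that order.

80% tint:
  R: 91 + 131.2 = 222.2 → 222
  G: 117 + 110.4 = 227.4 → 227
  B: 134 + 0.8×(255−134) = 134 + 96.8 = 230.8 → 231
  → #dee3e7
30% tone:
  R: 91 + 11.1 = 102.1 → 102
  G: 117 + 3.3 = 120.3 → 120
  B: 134 − 1.8 = 132.2 → 132
  → #667884

#dee3e7, #667884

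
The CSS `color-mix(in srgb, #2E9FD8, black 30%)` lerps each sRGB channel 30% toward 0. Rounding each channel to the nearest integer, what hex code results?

#2E9FD8 is rgb(46, 159, 216).
A 30% shade moves each channel 30% toward 0:
  R: 46 − 13.8 = 32.2 → 32
  G: 159 + 0.3×(0−159) = 159 − 47.7 = 111.3 → 111
  B: 216 + 0.3×(0−216) = 216 − 64.8 = 151.2 → 151
rgb(32, 111, 151) = #206F97.

#206F97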